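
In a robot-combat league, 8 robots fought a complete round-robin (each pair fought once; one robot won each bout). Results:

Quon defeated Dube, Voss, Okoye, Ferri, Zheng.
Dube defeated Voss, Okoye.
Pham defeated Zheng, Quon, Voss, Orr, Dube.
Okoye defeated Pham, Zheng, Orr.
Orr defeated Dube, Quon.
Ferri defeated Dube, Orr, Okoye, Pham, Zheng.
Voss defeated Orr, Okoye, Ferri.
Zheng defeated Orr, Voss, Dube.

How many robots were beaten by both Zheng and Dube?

Zheng beat: Orr, Dube, Voss.
Dube beat: Voss, Okoye.
Both beat: Voss — 1.

1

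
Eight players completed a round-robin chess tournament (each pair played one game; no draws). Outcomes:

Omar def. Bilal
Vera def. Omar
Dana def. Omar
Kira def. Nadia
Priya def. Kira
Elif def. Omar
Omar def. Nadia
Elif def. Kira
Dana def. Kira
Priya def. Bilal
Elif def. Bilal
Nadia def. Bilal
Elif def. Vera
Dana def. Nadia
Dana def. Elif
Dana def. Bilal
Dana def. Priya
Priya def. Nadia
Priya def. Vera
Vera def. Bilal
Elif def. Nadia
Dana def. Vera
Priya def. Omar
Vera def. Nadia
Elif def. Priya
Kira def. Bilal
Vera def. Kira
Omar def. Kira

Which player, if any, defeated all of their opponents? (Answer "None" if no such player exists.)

Dana

Dana has 7 wins out of 7 opponents — a perfect record.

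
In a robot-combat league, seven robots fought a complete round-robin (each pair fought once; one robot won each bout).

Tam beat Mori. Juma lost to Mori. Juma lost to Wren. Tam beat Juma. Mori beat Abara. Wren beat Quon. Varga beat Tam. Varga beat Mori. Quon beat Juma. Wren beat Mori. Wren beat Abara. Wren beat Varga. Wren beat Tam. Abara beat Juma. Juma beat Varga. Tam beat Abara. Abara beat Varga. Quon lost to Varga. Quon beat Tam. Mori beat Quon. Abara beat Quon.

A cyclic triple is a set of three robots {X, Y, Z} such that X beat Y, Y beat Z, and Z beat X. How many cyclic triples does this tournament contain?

7

Win totals: Quon 2, Juma 1, Wren 6, Varga 3, Mori 3, Abara 3, Tam 3.
A robot with w wins dominates both others in C(w,2) triples; summing gives 1 + 0 + 15 + 3 + 3 + 3 + 3 = 28 transitive triples.
Total triples C(7,3) = 35, so cyclic triples = 35 − 28 = 7.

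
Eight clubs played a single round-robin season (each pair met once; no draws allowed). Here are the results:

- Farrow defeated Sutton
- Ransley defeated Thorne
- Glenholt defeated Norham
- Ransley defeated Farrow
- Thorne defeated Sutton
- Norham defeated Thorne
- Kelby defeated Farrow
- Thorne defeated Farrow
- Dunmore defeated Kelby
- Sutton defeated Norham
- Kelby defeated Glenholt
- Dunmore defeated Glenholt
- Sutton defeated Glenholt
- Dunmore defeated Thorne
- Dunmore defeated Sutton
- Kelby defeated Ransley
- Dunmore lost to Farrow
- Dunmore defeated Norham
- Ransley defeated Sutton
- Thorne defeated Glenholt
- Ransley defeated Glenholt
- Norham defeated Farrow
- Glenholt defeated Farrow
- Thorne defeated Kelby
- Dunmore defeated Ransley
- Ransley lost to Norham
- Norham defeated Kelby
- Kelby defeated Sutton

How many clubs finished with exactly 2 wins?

3

Win totals: Kelby 4, Dunmore 6, Ransley 4, Glenholt 2, Norham 4, Thorne 4, Sutton 2, Farrow 2.
Exactly 2: Glenholt, Sutton, Farrow — 3 clubs.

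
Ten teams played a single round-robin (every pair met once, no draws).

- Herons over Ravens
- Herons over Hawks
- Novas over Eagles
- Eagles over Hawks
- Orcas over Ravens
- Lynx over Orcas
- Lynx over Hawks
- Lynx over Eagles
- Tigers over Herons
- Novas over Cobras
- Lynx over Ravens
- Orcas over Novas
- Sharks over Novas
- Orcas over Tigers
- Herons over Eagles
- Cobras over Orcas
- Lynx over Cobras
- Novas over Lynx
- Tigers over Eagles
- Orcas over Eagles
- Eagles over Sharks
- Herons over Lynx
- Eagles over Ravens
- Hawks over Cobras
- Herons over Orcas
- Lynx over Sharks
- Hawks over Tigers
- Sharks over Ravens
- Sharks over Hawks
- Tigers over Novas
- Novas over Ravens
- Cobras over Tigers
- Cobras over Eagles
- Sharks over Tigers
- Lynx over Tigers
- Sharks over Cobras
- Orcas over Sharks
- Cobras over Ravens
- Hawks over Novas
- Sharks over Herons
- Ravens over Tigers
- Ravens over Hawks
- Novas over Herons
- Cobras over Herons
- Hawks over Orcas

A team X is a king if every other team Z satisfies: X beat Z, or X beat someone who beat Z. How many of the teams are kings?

8

Sharks reaches everyone (king).
Eagles cannot reach Lynx in two steps.
Ravens cannot reach Sharks, Lynx in two steps.
Lynx reaches everyone (king).
Cobras reaches everyone (king).
Hawks reaches everyone (king).
Orcas reaches everyone (king).
Tigers reaches everyone (king).
Herons reaches everyone (king).
Novas reaches everyone (king).
Kings: Sharks, Lynx, Cobras, Hawks, Orcas, Tigers, Herons, Novas — 8.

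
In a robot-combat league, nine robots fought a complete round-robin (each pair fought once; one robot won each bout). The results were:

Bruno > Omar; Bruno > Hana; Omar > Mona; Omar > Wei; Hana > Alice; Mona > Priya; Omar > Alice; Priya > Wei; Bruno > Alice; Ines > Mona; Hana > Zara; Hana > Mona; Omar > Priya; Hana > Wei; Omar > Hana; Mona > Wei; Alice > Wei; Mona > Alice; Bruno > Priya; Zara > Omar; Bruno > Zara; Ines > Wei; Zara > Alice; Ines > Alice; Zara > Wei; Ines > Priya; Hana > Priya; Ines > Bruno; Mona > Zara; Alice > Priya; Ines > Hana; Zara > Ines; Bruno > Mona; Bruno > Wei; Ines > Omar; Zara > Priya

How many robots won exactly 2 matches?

Win totals: Zara 5, Ines 7, Omar 5, Hana 5, Mona 4, Priya 1, Alice 2, Bruno 7, Wei 0.
Exactly 2: Alice — 1 robot.

1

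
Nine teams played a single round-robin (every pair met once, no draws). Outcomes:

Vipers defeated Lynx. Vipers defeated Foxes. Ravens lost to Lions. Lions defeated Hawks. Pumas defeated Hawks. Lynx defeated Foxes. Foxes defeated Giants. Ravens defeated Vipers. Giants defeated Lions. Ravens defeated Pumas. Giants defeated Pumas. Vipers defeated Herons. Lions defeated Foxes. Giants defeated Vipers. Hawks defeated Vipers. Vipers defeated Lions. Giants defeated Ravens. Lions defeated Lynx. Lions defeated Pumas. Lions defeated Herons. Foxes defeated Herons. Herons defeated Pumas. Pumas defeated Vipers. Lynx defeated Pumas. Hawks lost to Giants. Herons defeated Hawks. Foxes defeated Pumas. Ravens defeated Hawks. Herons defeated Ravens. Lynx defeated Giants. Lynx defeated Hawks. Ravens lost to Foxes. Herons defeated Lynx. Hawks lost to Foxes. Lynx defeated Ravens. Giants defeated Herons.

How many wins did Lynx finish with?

5

Lynx's results: beat Foxes, Giants, Pumas, Hawks, Ravens; lost to Herons, Lions, Vipers.
That is 5 wins.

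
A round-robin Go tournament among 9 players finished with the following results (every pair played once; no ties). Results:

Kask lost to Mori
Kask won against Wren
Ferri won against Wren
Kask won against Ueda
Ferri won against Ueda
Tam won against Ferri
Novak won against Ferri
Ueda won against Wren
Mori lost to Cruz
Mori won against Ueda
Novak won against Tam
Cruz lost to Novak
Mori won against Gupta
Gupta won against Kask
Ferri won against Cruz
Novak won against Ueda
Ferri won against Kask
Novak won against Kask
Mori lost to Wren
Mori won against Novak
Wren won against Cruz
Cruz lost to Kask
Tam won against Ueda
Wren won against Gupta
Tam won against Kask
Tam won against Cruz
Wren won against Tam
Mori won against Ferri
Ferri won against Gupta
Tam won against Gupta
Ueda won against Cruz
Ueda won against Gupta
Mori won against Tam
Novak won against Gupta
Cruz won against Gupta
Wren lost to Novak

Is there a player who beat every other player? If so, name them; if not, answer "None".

None

Highest win total is Novak with 7 (out of 8 possible).
Novak lost to Mori, so no player went undefeated.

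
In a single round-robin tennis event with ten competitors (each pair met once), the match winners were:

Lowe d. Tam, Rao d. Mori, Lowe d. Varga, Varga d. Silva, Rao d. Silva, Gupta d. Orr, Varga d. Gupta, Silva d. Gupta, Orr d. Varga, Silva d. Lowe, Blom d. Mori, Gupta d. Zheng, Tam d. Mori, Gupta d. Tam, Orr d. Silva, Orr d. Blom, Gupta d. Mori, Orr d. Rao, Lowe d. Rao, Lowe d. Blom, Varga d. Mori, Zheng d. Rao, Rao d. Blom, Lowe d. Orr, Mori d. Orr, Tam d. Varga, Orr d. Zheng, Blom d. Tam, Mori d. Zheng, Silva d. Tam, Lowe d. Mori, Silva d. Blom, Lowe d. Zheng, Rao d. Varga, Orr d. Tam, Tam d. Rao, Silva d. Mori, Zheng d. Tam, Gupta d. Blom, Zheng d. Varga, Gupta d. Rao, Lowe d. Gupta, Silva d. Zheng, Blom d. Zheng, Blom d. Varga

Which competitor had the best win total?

Win totals: Varga 3, Orr 6, Rao 4, Silva 6, Zheng 3, Lowe 8, Mori 2, Blom 4, Gupta 6, Tam 3.
Lowe leads with 8 wins (next highest: 6).

Lowe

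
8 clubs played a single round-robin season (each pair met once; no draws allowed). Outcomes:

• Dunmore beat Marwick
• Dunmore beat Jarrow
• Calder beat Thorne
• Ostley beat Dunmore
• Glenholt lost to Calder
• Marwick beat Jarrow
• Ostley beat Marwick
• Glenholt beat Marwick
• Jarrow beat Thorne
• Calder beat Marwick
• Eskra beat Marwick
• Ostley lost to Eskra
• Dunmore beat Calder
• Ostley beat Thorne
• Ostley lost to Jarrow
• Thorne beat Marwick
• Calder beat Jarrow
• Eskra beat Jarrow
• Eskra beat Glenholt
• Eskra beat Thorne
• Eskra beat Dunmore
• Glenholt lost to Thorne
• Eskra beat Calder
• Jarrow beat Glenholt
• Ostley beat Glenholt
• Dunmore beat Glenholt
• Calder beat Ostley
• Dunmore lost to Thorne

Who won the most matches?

Eskra

Win totals: Calder 5, Ostley 4, Glenholt 1, Dunmore 4, Eskra 7, Thorne 3, Jarrow 3, Marwick 1.
Eskra leads with 7 wins (next highest: 5).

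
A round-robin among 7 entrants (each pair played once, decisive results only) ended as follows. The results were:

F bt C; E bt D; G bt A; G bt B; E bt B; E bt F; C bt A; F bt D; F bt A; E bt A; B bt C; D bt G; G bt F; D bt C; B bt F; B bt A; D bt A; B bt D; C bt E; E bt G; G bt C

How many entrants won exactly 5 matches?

1

Win totals: A 0, B 4, C 2, D 3, E 5, F 3, G 4.
Exactly 5: E — 1 entrant.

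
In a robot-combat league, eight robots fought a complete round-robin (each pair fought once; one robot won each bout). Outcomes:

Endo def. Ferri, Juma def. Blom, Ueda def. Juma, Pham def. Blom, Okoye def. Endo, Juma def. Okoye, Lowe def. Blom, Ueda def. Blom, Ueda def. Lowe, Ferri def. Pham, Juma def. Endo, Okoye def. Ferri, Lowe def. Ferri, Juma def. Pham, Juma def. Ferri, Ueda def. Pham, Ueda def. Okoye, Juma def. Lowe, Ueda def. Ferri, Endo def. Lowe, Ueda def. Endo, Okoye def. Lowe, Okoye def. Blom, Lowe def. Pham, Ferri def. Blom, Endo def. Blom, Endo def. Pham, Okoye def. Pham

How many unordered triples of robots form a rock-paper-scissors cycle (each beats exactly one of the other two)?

Win totals: Ueda 7, Ferri 2, Pham 1, Okoye 5, Endo 4, Blom 0, Juma 6, Lowe 3.
A robot with w wins dominates both others in C(w,2) triples; summing gives 21 + 1 + 0 + 10 + 6 + 0 + 15 + 3 = 56 transitive triples.
Total triples C(8,3) = 56, so cyclic triples = 56 − 56 = 0.

0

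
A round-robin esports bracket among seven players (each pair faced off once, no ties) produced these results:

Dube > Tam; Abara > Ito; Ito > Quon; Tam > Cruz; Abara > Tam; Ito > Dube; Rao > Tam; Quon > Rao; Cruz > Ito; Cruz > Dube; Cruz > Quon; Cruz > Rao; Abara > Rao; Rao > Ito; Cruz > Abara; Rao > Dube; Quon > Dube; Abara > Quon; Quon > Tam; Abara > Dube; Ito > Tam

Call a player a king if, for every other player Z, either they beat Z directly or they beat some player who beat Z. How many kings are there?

3

Tam reaches everyone (king).
Rao cannot reach Abara in two steps.
Cruz reaches everyone (king).
Abara reaches everyone (king).
Dube cannot reach Rao, Abara, Quon, Ito in two steps.
Quon cannot reach Abara in two steps.
Ito cannot reach Abara in two steps.
Kings: Tam, Cruz, Abara — 3.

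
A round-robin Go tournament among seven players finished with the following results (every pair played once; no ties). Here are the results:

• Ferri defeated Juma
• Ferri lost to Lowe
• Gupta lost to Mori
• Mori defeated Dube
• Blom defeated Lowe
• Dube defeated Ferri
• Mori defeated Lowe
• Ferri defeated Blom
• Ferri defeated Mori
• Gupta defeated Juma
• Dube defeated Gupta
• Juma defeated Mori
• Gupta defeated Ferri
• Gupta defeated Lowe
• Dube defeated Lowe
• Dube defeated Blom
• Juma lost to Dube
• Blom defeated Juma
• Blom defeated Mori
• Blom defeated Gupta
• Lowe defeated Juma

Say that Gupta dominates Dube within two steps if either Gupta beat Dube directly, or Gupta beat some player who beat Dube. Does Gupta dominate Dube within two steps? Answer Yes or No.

No

Gupta did not beat Dube directly.
Gupta beat Lowe, Ferri, Juma, but each of them lost to Dube. No two-step path.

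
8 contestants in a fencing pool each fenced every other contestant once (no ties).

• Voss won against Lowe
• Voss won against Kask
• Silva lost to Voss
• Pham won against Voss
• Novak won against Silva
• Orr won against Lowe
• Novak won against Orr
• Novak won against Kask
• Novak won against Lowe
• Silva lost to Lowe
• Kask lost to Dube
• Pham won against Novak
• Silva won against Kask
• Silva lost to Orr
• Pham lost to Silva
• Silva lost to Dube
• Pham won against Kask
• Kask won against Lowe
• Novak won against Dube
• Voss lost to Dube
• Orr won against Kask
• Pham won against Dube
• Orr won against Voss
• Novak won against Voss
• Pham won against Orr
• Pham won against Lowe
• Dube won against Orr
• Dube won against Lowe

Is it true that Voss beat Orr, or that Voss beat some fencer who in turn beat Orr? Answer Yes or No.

No

Voss did not beat Orr directly.
Voss beat Silva, Lowe, Kask, but each of them lost to Orr. No two-step path.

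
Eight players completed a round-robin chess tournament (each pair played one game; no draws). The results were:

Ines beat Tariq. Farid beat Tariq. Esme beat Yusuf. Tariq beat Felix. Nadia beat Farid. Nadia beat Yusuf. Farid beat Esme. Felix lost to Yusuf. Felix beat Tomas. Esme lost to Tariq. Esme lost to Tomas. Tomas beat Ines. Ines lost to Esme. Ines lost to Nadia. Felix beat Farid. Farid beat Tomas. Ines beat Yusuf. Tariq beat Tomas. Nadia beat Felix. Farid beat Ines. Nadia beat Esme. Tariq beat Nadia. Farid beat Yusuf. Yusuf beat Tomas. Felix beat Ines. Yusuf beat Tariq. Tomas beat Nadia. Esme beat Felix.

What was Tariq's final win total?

Tariq's results: beat Nadia, Felix, Esme, Tomas; lost to Farid, Yusuf, Ines.
That is 4 wins.

4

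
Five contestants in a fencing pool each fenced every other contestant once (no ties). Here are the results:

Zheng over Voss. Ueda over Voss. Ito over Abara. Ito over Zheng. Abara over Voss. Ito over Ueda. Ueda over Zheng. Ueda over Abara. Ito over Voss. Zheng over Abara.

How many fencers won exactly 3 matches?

1

Win totals: Ueda 3, Abara 1, Zheng 2, Voss 0, Ito 4.
Exactly 3: Ueda — 1 fencer.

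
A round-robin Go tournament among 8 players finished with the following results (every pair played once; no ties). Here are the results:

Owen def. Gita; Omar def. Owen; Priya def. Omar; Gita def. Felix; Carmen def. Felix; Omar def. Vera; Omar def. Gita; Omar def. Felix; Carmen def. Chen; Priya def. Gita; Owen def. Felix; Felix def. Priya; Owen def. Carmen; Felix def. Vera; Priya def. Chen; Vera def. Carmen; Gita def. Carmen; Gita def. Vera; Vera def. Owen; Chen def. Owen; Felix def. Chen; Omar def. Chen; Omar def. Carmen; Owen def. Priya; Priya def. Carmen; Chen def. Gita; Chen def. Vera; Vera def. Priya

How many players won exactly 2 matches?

1

Win totals: Priya 4, Carmen 2, Omar 6, Chen 3, Owen 4, Felix 3, Gita 3, Vera 3.
Exactly 2: Carmen — 1 player.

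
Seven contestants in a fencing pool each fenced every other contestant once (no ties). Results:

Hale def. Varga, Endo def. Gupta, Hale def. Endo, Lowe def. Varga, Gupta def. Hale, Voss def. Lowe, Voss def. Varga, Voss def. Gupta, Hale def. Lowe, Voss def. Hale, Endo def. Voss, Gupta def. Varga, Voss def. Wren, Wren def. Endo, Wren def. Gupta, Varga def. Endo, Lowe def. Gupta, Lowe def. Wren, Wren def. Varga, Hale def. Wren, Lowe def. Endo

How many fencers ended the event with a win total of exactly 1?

1

Win totals: Lowe 4, Varga 1, Voss 5, Hale 4, Wren 3, Endo 2, Gupta 2.
Exactly 1: Varga — 1 fencer.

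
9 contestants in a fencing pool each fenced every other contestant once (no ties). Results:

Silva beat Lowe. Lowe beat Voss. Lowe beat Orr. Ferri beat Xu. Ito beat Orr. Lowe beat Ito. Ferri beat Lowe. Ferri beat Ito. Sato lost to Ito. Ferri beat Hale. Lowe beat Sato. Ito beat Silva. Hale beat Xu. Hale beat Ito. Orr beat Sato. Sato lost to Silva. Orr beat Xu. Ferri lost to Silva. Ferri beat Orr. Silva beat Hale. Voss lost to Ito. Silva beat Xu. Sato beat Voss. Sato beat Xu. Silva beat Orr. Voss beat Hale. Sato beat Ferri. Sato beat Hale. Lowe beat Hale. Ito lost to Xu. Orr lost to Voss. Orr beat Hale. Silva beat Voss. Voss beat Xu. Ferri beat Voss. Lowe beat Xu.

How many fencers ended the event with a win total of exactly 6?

2

Win totals: Hale 2, Ito 4, Ferri 6, Silva 7, Xu 1, Voss 3, Orr 3, Sato 4, Lowe 6.
Exactly 6: Ferri, Lowe — 2 fencers.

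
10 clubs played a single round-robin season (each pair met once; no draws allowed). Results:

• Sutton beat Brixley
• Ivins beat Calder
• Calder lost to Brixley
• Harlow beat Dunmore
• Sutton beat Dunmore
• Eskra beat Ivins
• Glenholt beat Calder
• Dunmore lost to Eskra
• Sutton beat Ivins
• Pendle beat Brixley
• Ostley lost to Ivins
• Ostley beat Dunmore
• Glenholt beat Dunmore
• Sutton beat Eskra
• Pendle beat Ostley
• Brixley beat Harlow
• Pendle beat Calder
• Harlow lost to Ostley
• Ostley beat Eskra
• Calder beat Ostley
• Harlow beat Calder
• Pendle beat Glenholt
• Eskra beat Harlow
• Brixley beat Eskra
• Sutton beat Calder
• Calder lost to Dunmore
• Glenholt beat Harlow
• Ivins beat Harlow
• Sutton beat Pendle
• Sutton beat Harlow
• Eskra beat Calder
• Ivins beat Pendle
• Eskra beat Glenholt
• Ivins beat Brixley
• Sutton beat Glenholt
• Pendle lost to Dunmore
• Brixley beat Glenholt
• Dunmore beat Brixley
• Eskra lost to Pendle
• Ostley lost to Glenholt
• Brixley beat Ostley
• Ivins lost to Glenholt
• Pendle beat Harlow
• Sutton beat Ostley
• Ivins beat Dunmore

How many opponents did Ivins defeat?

Ivins' results: beat Calder, Ostley, Brixley, Pendle, Harlow, Dunmore; lost to Glenholt, Eskra, Sutton.
That is 6 wins.

6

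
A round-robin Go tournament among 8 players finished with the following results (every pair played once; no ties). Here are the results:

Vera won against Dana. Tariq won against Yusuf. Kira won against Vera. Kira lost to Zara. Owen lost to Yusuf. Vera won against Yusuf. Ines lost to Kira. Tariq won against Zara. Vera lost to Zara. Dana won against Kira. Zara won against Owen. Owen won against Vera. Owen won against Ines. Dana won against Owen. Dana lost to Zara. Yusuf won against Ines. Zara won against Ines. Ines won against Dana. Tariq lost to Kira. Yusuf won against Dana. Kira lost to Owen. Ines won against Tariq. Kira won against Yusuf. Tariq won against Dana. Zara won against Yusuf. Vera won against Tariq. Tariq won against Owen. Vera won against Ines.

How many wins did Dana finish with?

Dana's results: beat Kira, Owen; lost to Zara, Ines, Yusuf, Vera, Tariq.
That is 2 wins.

2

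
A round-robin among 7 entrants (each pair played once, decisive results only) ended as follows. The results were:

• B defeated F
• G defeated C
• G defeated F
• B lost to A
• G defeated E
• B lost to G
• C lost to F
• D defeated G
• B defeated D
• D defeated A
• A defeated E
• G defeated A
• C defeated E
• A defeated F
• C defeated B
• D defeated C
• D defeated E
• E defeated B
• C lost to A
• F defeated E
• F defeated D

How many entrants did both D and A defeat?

2

D beat: A, C, E, G.
A beat: B, C, E, F.
Both beat: C, E — 2.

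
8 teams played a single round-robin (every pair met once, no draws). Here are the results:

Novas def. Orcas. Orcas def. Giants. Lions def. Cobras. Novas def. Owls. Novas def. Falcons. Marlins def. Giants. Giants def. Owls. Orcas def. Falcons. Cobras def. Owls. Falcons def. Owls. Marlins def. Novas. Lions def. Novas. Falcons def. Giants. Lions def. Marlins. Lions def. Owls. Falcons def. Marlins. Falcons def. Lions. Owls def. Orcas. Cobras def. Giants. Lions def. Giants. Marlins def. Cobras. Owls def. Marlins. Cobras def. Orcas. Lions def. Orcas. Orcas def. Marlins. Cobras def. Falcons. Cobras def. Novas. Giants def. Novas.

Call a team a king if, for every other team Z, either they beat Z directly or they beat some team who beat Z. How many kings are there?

4

Cobras reaches everyone (king).
Novas cannot reach Cobras in two steps.
Lions reaches everyone (king).
Falcons reaches everyone (king).
Giants cannot reach Cobras, Lions in two steps.
Marlins cannot reach Lions in two steps.
Orcas reaches everyone (king).
Owls cannot reach Lions in two steps.
Kings: Cobras, Lions, Falcons, Orcas — 4.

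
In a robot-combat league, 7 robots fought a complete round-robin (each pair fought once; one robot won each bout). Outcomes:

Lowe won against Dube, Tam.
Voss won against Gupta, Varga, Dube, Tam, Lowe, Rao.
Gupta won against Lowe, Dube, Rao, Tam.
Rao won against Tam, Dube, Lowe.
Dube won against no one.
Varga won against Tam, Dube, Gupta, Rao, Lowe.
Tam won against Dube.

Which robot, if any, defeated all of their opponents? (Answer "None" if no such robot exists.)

Voss has 6 wins out of 6 opponents — a perfect record.

Voss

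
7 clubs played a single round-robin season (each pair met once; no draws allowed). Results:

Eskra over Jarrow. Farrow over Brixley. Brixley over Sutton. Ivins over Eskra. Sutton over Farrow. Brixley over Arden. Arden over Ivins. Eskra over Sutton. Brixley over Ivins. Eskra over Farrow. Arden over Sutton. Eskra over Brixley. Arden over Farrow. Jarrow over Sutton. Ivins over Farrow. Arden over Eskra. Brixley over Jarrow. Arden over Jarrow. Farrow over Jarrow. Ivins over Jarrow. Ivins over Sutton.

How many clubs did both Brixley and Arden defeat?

Brixley beat: Jarrow, Arden, Ivins, Sutton.
Arden beat: Farrow, Jarrow, Eskra, Ivins, Sutton.
Both beat: Jarrow, Ivins, Sutton — 3.

3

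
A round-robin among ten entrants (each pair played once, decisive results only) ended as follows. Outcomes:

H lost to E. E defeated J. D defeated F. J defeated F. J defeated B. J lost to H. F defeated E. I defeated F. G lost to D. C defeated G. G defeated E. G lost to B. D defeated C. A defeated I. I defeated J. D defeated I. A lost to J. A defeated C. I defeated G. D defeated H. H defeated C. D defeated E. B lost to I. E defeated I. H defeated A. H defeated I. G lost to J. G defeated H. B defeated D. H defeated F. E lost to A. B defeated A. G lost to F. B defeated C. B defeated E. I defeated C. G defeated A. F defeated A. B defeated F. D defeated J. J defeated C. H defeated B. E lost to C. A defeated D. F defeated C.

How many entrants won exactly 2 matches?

Win totals: A 4, B 6, C 2, D 7, E 3, F 4, G 3, H 6, I 5, J 5.
Exactly 2: C — 1 entrant.

1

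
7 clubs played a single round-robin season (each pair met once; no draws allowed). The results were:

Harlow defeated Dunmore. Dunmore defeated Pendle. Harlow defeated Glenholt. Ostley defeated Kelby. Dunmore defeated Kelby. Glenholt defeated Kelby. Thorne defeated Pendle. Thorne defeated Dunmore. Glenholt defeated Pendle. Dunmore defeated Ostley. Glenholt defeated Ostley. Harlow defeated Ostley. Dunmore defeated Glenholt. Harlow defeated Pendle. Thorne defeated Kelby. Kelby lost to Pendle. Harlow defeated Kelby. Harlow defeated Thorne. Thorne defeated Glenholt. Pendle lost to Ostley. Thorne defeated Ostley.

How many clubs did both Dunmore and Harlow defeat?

Dunmore beat: Kelby, Ostley, Glenholt, Pendle.
Harlow beat: Dunmore, Kelby, Ostley, Thorne, Glenholt, Pendle.
Both beat: Kelby, Ostley, Glenholt, Pendle — 4.

4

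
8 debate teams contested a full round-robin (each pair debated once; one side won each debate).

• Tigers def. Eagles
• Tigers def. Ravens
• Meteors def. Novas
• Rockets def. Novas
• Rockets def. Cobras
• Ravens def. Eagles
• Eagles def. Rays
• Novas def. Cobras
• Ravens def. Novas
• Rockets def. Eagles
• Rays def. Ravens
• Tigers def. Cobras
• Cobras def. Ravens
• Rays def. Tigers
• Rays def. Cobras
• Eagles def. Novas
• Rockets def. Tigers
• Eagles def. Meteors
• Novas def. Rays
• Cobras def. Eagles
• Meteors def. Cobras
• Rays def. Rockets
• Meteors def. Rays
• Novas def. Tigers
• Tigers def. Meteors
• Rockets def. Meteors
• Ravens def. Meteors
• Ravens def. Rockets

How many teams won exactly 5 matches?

1

Win totals: Tigers 4, Eagles 3, Novas 3, Rays 4, Rockets 5, Ravens 4, Cobras 2, Meteors 3.
Exactly 5: Rockets — 1 team.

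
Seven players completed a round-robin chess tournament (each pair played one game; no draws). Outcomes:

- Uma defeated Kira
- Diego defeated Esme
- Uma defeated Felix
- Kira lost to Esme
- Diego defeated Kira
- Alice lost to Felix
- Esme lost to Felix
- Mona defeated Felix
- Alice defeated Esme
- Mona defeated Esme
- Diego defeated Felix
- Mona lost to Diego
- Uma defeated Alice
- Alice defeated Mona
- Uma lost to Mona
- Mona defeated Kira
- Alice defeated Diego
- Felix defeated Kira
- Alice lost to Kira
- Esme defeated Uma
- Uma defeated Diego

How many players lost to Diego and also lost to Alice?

2

Diego beat: Mona, Kira, Felix, Esme.
Alice beat: Mona, Diego, Esme.
Both beat: Mona, Esme — 2.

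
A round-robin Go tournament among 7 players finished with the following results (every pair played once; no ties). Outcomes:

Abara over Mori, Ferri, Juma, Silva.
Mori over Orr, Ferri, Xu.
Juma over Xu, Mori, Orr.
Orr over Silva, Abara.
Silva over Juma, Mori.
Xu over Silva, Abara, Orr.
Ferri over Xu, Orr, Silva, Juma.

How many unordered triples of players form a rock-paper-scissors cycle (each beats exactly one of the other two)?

12

Win totals: Mori 3, Xu 3, Orr 2, Abara 4, Ferri 4, Juma 3, Silva 2.
A player with w wins dominates both others in C(w,2) triples; summing gives 3 + 3 + 1 + 6 + 6 + 3 + 1 = 23 transitive triples.
Total triples C(7,3) = 35, so cyclic triples = 35 − 23 = 12.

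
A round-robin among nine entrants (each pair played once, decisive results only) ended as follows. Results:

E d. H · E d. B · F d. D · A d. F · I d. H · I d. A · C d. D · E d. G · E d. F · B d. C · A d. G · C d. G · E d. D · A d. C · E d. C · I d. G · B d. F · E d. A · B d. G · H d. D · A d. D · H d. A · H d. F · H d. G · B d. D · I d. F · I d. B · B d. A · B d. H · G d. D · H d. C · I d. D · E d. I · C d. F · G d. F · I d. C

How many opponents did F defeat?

1

F's results: beat D; lost to A, B, C, E, G, H, I.
That is 1 win.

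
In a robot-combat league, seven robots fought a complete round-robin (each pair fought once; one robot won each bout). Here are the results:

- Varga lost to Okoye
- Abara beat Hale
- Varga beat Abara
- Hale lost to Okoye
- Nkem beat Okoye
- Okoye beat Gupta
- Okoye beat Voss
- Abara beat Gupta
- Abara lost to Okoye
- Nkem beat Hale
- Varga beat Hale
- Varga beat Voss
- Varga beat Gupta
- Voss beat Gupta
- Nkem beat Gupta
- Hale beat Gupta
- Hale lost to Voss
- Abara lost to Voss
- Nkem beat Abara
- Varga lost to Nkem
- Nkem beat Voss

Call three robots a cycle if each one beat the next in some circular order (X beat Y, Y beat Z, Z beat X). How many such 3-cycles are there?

0

Win totals: Nkem 6, Voss 3, Gupta 0, Hale 1, Okoye 5, Varga 4, Abara 2.
A robot with w wins dominates both others in C(w,2) triples; summing gives 15 + 3 + 0 + 0 + 10 + 6 + 1 = 35 transitive triples.
Total triples C(7,3) = 35, so cyclic triples = 35 − 35 = 0.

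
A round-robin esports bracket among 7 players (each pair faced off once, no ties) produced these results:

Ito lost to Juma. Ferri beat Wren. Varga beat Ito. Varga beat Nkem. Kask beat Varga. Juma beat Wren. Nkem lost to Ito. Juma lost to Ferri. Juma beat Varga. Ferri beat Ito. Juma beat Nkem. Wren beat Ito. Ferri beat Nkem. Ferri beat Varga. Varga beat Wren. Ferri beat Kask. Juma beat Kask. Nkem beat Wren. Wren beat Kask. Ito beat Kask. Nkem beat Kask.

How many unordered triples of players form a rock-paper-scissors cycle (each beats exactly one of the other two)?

4

Win totals: Ito 2, Juma 5, Varga 3, Nkem 2, Kask 1, Ferri 6, Wren 2.
A player with w wins dominates both others in C(w,2) triples; summing gives 1 + 10 + 3 + 1 + 0 + 15 + 1 = 31 transitive triples.
Total triples C(7,3) = 35, so cyclic triples = 35 − 31 = 4.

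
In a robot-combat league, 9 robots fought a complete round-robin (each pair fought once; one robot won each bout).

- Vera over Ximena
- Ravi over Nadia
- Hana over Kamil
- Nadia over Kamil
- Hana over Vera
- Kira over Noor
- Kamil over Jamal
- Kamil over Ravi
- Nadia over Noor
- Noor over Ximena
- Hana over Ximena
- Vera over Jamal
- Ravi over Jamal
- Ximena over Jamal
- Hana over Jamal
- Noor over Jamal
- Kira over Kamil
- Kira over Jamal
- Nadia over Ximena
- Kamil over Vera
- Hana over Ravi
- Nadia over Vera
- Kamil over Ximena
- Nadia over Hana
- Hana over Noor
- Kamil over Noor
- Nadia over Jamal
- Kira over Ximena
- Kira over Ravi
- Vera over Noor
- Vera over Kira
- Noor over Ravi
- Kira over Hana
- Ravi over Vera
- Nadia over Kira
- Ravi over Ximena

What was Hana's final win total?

Hana's results: beat Noor, Jamal, Ravi, Kamil, Vera, Ximena; lost to Kira, Nadia.
That is 6 wins.

6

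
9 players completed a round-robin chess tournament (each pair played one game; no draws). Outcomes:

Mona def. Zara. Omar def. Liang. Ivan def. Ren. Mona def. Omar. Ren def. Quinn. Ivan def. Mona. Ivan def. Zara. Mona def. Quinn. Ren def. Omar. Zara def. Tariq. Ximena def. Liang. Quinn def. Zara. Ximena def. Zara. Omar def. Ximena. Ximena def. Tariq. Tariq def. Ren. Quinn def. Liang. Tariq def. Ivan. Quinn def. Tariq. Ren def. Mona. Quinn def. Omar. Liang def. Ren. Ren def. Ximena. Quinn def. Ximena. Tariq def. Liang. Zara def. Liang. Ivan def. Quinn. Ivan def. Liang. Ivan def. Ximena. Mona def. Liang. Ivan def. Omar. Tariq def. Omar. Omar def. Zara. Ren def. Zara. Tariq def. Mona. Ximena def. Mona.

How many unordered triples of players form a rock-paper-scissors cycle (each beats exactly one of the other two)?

17

Win totals: Liang 1, Tariq 5, Ivan 7, Omar 3, Ximena 4, Mona 4, Zara 2, Quinn 5, Ren 5.
A player with w wins dominates both others in C(w,2) triples; summing gives 0 + 10 + 21 + 3 + 6 + 6 + 1 + 10 + 10 = 67 transitive triples.
Total triples C(9,3) = 84, so cyclic triples = 84 − 67 = 17.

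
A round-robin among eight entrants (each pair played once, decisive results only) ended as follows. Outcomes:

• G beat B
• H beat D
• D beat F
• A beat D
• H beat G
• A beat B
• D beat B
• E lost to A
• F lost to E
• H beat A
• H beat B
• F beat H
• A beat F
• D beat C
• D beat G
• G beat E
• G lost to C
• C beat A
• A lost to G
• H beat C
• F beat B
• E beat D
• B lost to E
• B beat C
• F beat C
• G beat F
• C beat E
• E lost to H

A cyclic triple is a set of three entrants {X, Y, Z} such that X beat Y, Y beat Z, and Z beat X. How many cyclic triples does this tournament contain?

Win totals: A 4, B 1, C 3, D 4, E 3, F 3, G 4, H 6.
An entrant with w wins dominates both others in C(w,2) triples; summing gives 6 + 0 + 3 + 6 + 3 + 3 + 6 + 15 = 42 transitive triples.
Total triples C(8,3) = 56, so cyclic triples = 56 − 42 = 14.

14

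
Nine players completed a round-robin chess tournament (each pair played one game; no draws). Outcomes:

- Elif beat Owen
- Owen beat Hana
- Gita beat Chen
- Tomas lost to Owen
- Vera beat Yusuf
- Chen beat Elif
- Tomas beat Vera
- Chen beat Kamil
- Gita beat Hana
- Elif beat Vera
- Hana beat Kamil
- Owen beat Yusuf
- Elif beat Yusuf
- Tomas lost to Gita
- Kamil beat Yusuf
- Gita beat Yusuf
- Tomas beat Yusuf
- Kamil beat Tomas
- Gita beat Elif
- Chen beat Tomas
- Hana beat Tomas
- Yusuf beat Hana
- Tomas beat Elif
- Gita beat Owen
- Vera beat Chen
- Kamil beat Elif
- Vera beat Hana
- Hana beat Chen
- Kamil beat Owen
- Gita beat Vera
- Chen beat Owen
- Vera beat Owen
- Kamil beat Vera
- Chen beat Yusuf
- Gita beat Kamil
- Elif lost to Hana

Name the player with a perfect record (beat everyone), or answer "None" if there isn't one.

Gita

Gita has 8 wins out of 8 opponents — a perfect record.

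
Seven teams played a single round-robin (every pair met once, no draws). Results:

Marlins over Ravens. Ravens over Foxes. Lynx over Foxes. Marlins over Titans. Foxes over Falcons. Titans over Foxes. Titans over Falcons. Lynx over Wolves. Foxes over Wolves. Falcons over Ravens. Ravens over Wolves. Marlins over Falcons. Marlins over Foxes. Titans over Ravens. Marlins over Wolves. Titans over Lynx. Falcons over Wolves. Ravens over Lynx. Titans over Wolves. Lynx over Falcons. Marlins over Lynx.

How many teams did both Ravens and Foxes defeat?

Ravens beat: Foxes, Wolves, Lynx.
Foxes beat: Wolves, Falcons.
Both beat: Wolves — 1.

1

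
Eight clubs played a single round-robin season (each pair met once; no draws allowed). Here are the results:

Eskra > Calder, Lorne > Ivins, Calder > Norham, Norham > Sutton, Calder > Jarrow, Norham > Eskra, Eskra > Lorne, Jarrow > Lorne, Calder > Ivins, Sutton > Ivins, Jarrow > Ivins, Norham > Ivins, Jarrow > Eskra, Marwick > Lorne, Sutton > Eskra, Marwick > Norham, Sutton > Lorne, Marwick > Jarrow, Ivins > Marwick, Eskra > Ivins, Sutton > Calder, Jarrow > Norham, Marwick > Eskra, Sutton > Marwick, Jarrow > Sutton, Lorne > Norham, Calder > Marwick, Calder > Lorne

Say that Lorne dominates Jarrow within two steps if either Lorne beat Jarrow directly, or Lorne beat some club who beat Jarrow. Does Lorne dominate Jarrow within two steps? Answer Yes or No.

No

Lorne did not beat Jarrow directly.
Lorne beat Ivins, Norham, but each of them lost to Jarrow. No two-step path.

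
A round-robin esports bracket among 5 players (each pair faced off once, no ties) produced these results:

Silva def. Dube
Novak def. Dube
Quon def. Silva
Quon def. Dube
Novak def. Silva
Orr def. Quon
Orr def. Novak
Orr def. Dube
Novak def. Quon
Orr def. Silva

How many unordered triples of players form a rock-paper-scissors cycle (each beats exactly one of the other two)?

0

Of the C(5,3) = 10 triples, the cyclic ones are: none.
That is 0.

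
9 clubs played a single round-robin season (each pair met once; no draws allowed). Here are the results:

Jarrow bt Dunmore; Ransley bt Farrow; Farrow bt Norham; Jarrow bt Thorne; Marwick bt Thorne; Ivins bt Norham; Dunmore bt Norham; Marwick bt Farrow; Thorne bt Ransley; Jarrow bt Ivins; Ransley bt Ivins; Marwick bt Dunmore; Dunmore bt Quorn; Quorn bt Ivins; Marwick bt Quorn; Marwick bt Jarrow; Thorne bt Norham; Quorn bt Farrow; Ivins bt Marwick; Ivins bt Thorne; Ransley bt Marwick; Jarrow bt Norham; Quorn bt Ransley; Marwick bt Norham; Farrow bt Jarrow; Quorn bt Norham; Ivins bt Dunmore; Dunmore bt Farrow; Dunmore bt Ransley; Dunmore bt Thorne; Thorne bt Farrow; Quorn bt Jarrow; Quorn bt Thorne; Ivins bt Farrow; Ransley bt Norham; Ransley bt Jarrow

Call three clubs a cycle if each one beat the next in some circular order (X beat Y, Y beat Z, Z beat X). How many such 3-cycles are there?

Win totals: Farrow 2, Norham 0, Ransley 5, Dunmore 5, Marwick 6, Thorne 3, Jarrow 4, Quorn 6, Ivins 5.
A club with w wins dominates both others in C(w,2) triples; summing gives 1 + 0 + 10 + 10 + 15 + 3 + 6 + 15 + 10 = 70 transitive triples.
Total triples C(9,3) = 84, so cyclic triples = 84 − 70 = 14.

14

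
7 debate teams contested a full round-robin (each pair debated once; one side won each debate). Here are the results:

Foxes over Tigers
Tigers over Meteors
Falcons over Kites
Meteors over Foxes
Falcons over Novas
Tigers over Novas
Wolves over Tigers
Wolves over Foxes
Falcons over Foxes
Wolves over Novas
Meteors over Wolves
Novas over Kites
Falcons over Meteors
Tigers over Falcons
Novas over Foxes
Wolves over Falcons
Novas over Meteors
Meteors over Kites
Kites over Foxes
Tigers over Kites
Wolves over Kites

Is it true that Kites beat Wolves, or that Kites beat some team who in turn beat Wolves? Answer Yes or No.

No

Kites did not beat Wolves directly.
Kites beat Foxes, but each of them lost to Wolves. No two-step path.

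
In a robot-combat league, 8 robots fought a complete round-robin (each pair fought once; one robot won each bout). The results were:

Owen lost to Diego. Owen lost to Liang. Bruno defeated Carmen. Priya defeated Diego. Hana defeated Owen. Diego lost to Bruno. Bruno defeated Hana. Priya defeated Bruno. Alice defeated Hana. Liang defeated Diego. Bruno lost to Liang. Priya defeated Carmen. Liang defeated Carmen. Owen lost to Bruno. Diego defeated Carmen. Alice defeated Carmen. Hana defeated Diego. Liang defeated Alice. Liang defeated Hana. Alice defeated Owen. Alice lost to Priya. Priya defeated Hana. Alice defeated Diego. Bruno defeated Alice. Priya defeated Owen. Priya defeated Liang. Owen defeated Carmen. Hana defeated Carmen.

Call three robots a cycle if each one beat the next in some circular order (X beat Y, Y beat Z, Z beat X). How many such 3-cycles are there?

Win totals: Carmen 0, Alice 4, Priya 7, Diego 2, Bruno 5, Owen 1, Hana 3, Liang 6.
A robot with w wins dominates both others in C(w,2) triples; summing gives 0 + 6 + 21 + 1 + 10 + 0 + 3 + 15 = 56 transitive triples.
Total triples C(8,3) = 56, so cyclic triples = 56 − 56 = 0.

0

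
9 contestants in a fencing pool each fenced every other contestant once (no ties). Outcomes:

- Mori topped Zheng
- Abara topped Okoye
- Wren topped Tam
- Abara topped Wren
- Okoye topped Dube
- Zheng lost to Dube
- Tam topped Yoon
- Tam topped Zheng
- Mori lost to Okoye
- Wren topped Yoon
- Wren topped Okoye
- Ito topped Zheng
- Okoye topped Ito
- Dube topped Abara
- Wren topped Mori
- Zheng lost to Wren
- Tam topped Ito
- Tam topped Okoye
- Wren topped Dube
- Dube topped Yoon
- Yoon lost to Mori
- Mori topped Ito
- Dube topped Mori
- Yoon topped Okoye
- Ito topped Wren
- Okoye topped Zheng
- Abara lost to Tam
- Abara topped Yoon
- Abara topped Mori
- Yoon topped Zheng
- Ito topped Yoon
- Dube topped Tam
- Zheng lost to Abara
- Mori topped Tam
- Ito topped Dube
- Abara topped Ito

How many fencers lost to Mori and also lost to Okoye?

Mori beat: Zheng, Yoon, Ito, Tam.
Okoye beat: Zheng, Ito, Mori, Dube.
Both beat: Zheng, Ito — 2.

2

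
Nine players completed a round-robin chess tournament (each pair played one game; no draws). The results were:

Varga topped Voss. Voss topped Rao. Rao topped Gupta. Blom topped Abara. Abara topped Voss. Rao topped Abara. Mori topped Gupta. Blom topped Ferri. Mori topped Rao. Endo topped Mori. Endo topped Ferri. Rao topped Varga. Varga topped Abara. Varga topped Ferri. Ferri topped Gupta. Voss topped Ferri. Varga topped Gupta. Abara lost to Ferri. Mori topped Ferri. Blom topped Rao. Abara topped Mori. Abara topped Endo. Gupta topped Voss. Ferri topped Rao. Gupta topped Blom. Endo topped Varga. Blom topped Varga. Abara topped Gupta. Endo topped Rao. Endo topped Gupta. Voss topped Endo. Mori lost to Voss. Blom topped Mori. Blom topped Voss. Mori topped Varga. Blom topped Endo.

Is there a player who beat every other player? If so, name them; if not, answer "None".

None

Highest win total is Blom with 7 (out of 8 possible).
Blom lost to Gupta, so no player went undefeated.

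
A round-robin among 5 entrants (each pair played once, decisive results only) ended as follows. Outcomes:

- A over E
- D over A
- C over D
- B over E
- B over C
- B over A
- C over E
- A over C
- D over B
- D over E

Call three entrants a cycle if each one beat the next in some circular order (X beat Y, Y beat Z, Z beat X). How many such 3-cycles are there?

Of the C(5,3) = 10 triples, the cyclic ones are: {A, C, D}; {B, C, D}.
That is 2.

2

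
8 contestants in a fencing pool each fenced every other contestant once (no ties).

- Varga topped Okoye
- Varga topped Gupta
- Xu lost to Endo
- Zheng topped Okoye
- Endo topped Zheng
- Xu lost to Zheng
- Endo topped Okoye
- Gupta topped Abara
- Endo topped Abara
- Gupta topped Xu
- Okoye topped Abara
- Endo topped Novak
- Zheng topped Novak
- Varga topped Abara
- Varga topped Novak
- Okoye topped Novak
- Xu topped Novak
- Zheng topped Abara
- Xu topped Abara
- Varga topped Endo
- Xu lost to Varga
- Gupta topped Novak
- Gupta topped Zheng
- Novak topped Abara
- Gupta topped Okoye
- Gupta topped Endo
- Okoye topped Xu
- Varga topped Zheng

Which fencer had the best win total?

Win totals: Xu 2, Varga 7, Okoye 3, Gupta 6, Zheng 4, Abara 0, Novak 1, Endo 5.
Varga leads with 7 wins (next highest: 6).

Varga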